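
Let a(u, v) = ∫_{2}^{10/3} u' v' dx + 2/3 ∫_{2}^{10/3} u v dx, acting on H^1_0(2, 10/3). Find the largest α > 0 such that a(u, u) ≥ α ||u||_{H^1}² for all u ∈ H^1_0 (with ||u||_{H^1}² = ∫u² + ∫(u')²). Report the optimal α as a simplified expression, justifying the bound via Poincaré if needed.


α = (32 + 27*π^2)/(3*(16 + 9*π^2))

Coercivity of a(·,·) on H^1_0(2, 10/3) means a(u, u) ≥ α ||u||_{H^1}² for every u ∈ H^1_0.
The interval has length L = 4/3, and Poincaré/coercivity depend only on L. Here a(u, u) = ∫(u')² + (2/3)·∫u².
Here 0 < c = 2/3 < 1. The condition a(u,u) ≥ α||u||_{H^1}² reads (1−α)∫(u')² ≥ (α−c)∫u². Any admissible α is ≤ 1 (rapidly oscillating u have ∫u²/∫(u')² → 0), and α = 1 would force 0 ≥ (1−c)∫u², impossible since c < 1; so 1−α > 0. By the sharp Poincaré inequality on H^1_0 of an interval of length L, ∫(u')² ≥ (π/L)²∫u² with equality for the first sine mode sin(π(x−x₀)/L) (x₀ the left endpoint), so the inequality holds for all u iff (1−α)(π/L)² ≥ α − c, i.e. α ≤ ((π/L)² + c)/((π/L)² + 1) = (1 + c(L/π)²)/(1 + (L/π)²). With (π/L)² = 9*π^2/16 and c = 2/3, the largest admissible constant is α = ((π/L)² + c)/((π/L)² + 1).
Simplifying, α = (32 + 27*π^2)/(3*(16 + 9*π^2)).


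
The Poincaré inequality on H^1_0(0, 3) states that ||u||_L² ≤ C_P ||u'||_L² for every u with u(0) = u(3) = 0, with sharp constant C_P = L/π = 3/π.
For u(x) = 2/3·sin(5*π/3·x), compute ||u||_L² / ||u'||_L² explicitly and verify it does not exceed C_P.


||u||_L² / ||u'||_L² = 3/(5*π) < C_P = 3/π.

u(x) = 2/3·sin(5*π/3·x), so u'(x) = 10*π*cos(5*π*x/3)/9.
Writing u(x) = A·sin(kπx/L) with A = 2/3 and k = 5, use ∫_0^L sin²(kπx/L) dx = L/2 and ∫_0^L cos²(kπx/L) dx = L/2.
u² = 4/9·sin²(5*π/3·x) and (u')² = 100*π^2/81·cos²(5*π/3·x), and each of sin², cos² integrates to L/2 = 3/2 over (0, 3).
∫_0^3 u² dx = 2/3, so ||u||_L² = sqrt(6)/3.
∫_0^3 (u')² dx = 50*π^2/27, so ||u'||_L² = 5*sqrt(6)*π/9.
Ratio ||u||_L² / ||u'||_L² = 3/(5*π).
Sharp Poincaré constant on H^1_0(0, 3) is C_P = L/π = 3/π, achieved by sin(π/3·x).
This is the k = 5 harmonic; the ratio L/(kπ) is strictly less than C_P = L/π, consistent with the sharp inequality ||u||_L² ≤ C_P ||u'||_L².


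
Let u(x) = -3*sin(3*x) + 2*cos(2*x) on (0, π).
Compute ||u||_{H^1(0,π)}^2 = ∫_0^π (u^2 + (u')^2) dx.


||u||_{H^1(0,π)}^2 = -72 + 55*π

u'(x) = -4*sin(2*x) - 9*cos(3*x).
Expand u² and (u')² and integrate term by term on (0, π), using: for integers n ≥ 1, ∫_0^π sin²(nx) dx = ∫_0^π cos²(nx) dx = π/2; for n ≠ n', ∫_0^π sin(nx)sin(n'x) dx = ∫_0^π cos(nx)cos(n'x) dx = 0; and by product-to-sum, ∫_0^π sin(nx)cos(n'x) dx = ½∫_0^π [sin((n+n')x) + sin((n−n')x)] dx, which is 0 when n+n' is even and 2n/(n²−n'²) when n+n' is odd (it need not vanish on (0, π)).
  u² squared terms: (-3)²·∫sin(3x)² dx = 9·π/2 = 9*π/2;  (2)²·∫cos(2x)² dx = 4·π/2 = 2*π.
  u² cross terms: 2·(-3)·(2)·∫sin(3x)·cos(2x) dx = -12·(6/5) = -72/5.
  So ∫_0^π u² dx = 9*π/2 + 2*π − 72/5 = -72/5 + 13*π/2.
  (u')² squared terms: (-9)²·∫cos(3x)² dx = 81·π/2 = 81*π/2;  (-4)²·∫sin(2x)² dx = 16·π/2 = 8*π.
  (u')² cross terms: 2·(-9)·(-4)·∫cos(3x)·sin(2x) dx = 72·(-4/5) = -288/5.
  So ∫_0^π (u')² dx = 81*π/2 + 8*π − 288/5 = -288/5 + 97*π/2.
||u||_{H^1}^2 = (-72/5 + 13*π/2) + (-288/5 + 97*π/2) = -72 + 55*π.


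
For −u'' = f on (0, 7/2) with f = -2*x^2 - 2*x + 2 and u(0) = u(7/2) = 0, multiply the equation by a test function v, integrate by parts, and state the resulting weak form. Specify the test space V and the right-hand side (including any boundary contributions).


V = H^1_0(0, 7/2) (so v(0) = v(7/2) = 0); weak form: ∫_0^7/2 u'v' dx = ∫_0^7/2 (-2*x^2 - 2*x + 2) v dx for all v ∈ V.

Multiply both sides by a test function v and integrate from 0 to 7/2:
  ∫_0^7/2 −u''(x) v(x) dx = ∫_0^7/2 f(x) v(x) dx.
Integrate the LHS by parts once:
  ∫_0^7/2 −u'' v dx = −[u'(x) v(x)]_0^7/2 + ∫_0^7/2 u'(x) v'(x) dx.
Thus ∫_0^7/2 u'(x) v'(x) dx = ∫_0^7/2 f(x) v(x) dx + [u'(x) v(x)]_0^7/2.
Choose V so that boundary terms are either known or forced to vanish.
u is Dirichlet: u(0) = u(7/2) = 0. Let V = H^1_0(0, 7/2); then v(0) = v(7/2) = 0, and [u' v]_0^7/2 = 0.
Weak formulation: find u (satisfying any essential BC) such that ∫_0^7/2 u'(x) v'(x) dx = ∫_0^7/2 f v dx for all v ∈ V.
Substituting f(x) = -2*x^2 - 2*x + 2, the right-hand side is ∫_0^7/2 (-2*x^2 - 2*x + 2) v dx.


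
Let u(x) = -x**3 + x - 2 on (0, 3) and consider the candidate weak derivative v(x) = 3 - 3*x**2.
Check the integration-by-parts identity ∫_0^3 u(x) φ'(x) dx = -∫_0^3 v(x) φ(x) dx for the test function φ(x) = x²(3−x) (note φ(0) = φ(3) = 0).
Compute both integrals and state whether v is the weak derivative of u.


LHS = 1323/20, RHS = 1053/20. No, v is not the weak derivative of u.

u(x) = -x**3 + x - 2, classical derivative u'(x) = 1 - 3*x**2.
φ(x) = x²(3−x), so φ'(x) = 3*x*(2 - x).
Note φ(0) = φ(3) = 0, so the boundary term u·φ vanishes.
LHS = ∫_0^3 u(x) φ'(x) dx = ∫_0^3 (3*x^5 - 6*x^4 - 3*x^3 + 12*x^2 - 12*x) dx. Term by term:
  ∫_0^3 3*x^5 dx = 729/2;  ∫_0^3 -6*x^4 dx = -1458/5;  ∫_0^3 -3*x^3 dx = -243/4;
  ∫_0^3 12*x^2 dx = 108;  ∫_0^3 -12*x dx = -54.
Sum: 729/2 − 1458/5 − 243/4 + 108 − 54 = 1323/20.
So LHS = 1323/20.
∫_0^3 v(x) φ(x) dx = ∫_0^3 (3*x^5 - 9*x^4 - 3*x^3 + 9*x^2) dx. Term by term:
  ∫_0^3 3*x^5 dx = 729/2;  ∫_0^3 -9*x^4 dx = -2187/5;  ∫_0^3 -3*x^3 dx = -243/4;
  ∫_0^3 9*x^2 dx = 81.
Sum: 729/2 − 2187/5 − 243/4 + 81 = -1053/20.
So RHS = -∫_0^3 v(x) φ(x) dx = 1053/20.
LHS − RHS = 27/2 ≠ 0, so the identity fails.
(For a valid weak derivative the identity must hold for EVERY test function, in particular this one. The failure shows v is NOT the weak derivative of u.)
Correct weak derivative would be u'(x) = 1 - 3*x**2.


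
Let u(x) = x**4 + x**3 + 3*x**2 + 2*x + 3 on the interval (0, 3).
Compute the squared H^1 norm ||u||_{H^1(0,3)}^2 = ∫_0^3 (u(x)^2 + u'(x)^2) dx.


||u||_{H^1}^2 = 2952069/140

The H^1 norm (squared) on an interval (0, L) is
  ||u||_{H^1}^2 = ∫_0^L u(x)^2 dx + ∫_0^L u'(x)^2 dx.
Compute u'(x) = 4*x**3 + 3*x**2 + 6*x + 2.
Then u(x)^2 = x**8 + 2*x**7 + 7*x**6 + 10*x**5 + 19*x**4 + 18*x**3 + 22*x**2 + 12*x + 9 and u'(x)^2 = 16*x**6 + 24*x**5 + 57*x**4 + 52*x**3 + 48*x**2 + 24*x + 4.
Integrate each monomial from 0 to 3 using ∫_0^3 c·x^n dx = c·3^(n+1)/(n+1):
  ∫_0^3 u(x)^2 dx = ∫_0^3 (x^8 + 2*x^7 + 7*x^6 + 10*x^5 + 19*x^4 + 18*x^3 + 22*x^2 + 12*x + 9) dx. Term by term:
    ∫_0^3 x^8 dx = 2187;  ∫_0^3 2*x^7 dx = 6561/4;  ∫_0^3 7*x^6 dx = 2187;
    ∫_0^3 10*x^5 dx = 1215;  ∫_0^3 19*x^4 dx = 4617/5;  ∫_0^3 18*x^3 dx = 729/2;
    ∫_0^3 22*x^2 dx = 198;  ∫_0^3 12*x dx = 54;  ∫_0^3 9 dx = 27.
  Sum: 2187 + 6561/4 + 2187 + 1215 + 4617/5 + 729/2 + 198 + 54 + 27 = 175923/20.
  ∫_0^3 u'(x)^2 dx = ∫_0^3 (16*x^6 + 24*x^5 + 57*x^4 + 52*x^3 + 48*x^2 + 24*x + 4) dx. Term by term:
    ∫_0^3 16*x^6 dx = 34992/7;  ∫_0^3 24*x^5 dx = 2916;  ∫_0^3 57*x^4 dx = 13851/5;
    ∫_0^3 52*x^3 dx = 1053;  ∫_0^3 48*x^2 dx = 432;  ∫_0^3 24*x dx = 108;
    ∫_0^3 4 dx = 12.
  Sum: 34992/7 + 2916 + 13851/5 + 1053 + 432 + 108 + 12 = 430152/35.
Adding: ||u||_{H^1}^2 = 175923/20 + 430152/35 = 2952069/140.


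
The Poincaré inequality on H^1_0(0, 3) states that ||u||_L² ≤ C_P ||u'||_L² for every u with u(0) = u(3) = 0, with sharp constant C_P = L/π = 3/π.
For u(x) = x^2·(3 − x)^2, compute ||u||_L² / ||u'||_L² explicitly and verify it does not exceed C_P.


||u||_L² / ||u'||_L² = sqrt(3)/2 < C_P = 3/π.

u(x) = x^2·(3 − x)^2, so u'(x) = 2*x*(x - 3)*(2*x - 3).
u(x) = x^2·(3 − x)^2 vanishes at x = 0 and x = 3, so u ∈ H^1_0(0, 3). Differentiate via the product rule and integrate the resulting polynomials term by term.
  ∫_0^3 u² dx = ∫_0^3 (x^8 - 12*x^7 + 54*x^6 - 108*x^5 + 81*x^4) dx. Term by term:
    ∫_0^3 x^8 dx = 2187;  ∫_0^3 -12*x^7 dx = -19683/2;  ∫_0^3 54*x^6 dx = 118098/7;
    ∫_0^3 -108*x^5 dx = -13122;  ∫_0^3 81*x^4 dx = 19683/5.
  Sum: 2187 − 19683/2 + 118098/7 − 13122 + 19683/5 = 2187/70.
  ∫_0^3 (u')² dx = ∫_0^3 (16*x^6 - 144*x^5 + 468*x^4 - 648*x^3 + 324*x^2) dx. Term by term:
    ∫_0^3 16*x^6 dx = 34992/7;  ∫_0^3 -144*x^5 dx = -17496;  ∫_0^3 468*x^4 dx = 113724/5;
    ∫_0^3 -648*x^3 dx = -13122;  ∫_0^3 324*x^2 dx = 2916.
  Sum: 34992/7 − 17496 + 113724/5 − 13122 + 2916 = 1458/35.
∫_0^3 u² dx = 2187/70, so ||u||_L² = 27*sqrt(210)/70.
∫_0^3 (u')² dx = 1458/35, so ||u'||_L² = 27*sqrt(70)/35.
Ratio ||u||_L² / ||u'||_L² = sqrt(3)/2.
Sharp Poincaré constant on H^1_0(0, 3) is C_P = L/π = 3/π, achieved by sin(π/3·x).
A polynomial bump cannot attain the sharp Poincaré constant (only the first sine eigenfunction does), so the ratio is strictly less than C_P, consistent with ||u||_L² ≤ C_P ||u'||_L².


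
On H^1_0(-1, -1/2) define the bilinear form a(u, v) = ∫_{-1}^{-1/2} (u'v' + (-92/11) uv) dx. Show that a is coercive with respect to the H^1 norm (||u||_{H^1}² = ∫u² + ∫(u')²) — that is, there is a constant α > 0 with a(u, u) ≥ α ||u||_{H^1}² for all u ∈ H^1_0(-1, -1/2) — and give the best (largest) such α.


α = 4*(-23 + 11*π^2)/(11*(1 + 4*π^2))

Coercivity of a(·,·) on H^1_0(-1, -1/2) means a(u, u) ≥ α ||u||_{H^1}² for every u ∈ H^1_0.
The interval has length L = 1/2, and Poincaré/coercivity depend only on L. Here a(u, u) = ∫(u')² + (-92/11)·∫u².
Here c = -92/11 < 0 with |c| < (π/L)² = 4*π^2, so coercivity still holds. The condition a(u,u) ≥ α||u||_{H^1}² reads (1−α)∫(u')² ≥ (α−c)∫u². Any admissible α is ≤ 1 (rapidly oscillating u have ∫u²/∫(u')² → 0), and α = 1 would force 0 ≥ (1−c)∫u², impossible since c < 1; so 1−α > 0. By the sharp Poincaré inequality on H^1_0 of an interval of length L, ∫(u')² ≥ (π/L)²∫u² with equality for the first sine mode sin(π(x−x₀)/L) (x₀ the left endpoint), so the inequality holds for all u iff (1−α)(π/L)² ≥ α − c, i.e. α ≤ ((π/L)² + c)/((π/L)² + 1) = (1 + c(L/π)²)/(1 + (L/π)²). (Direct route, valid since c ≤ 0: Poincaré gives c∫u² ≥ c(L/π)²∫(u')², so a(u,u) ≥ (1 + c(L/π)²)∫(u')², while ||u||_{H^1}² ≤ (1 + (L/π)²)∫(u')²; dividing yields the same α.) With (π/L)² = 4*π^2 and c = -92/11, the largest admissible constant is α = ((π/L)² + c)/((π/L)² + 1).
Simplifying, α = 4*(-23 + 11*π^2)/(11*(1 + 4*π^2)).


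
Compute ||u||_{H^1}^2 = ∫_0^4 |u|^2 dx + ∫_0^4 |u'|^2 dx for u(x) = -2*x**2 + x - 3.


||u||_{H^1}^2 = 16648/15

The H^1 norm (squared) on an interval (0, L) is
  ||u||_{H^1}^2 = ∫_0^L u(x)^2 dx + ∫_0^L u'(x)^2 dx.
Compute u'(x) = 1 - 4*x.
Then u(x)^2 = 4*x**4 - 4*x**3 + 13*x**2 - 6*x + 9 and u'(x)^2 = 16*x**2 - 8*x + 1.
Integrate each monomial from 0 to 4 using ∫_0^4 c·x^n dx = c·4^(n+1)/(n+1):
  ∫_0^4 u(x)^2 dx = ∫_0^4 (4*x^4 - 4*x^3 + 13*x^2 - 6*x + 9) dx. Term by term:
    ∫_0^4 4*x^4 dx = 4096/5;  ∫_0^4 -4*x^3 dx = -256;  ∫_0^4 13*x^2 dx = 832/3;
    ∫_0^4 -6*x dx = -48;  ∫_0^4 9 dx = 36.
  Sum: 4096/5 − 256 + 832/3 − 48 + 36 = 12428/15.
  ∫_0^4 u'(x)^2 dx = ∫_0^4 (16*x^2 - 8*x + 1) dx. Term by term:
    ∫_0^4 16*x^2 dx = 1024/3;  ∫_0^4 -8*x dx = -64;  ∫_0^4 1 dx = 4.
  Sum: 1024/3 − 64 + 4 = 844/3.
Adding: ||u||_{H^1}^2 = 12428/15 + 844/3 = 16648/15.


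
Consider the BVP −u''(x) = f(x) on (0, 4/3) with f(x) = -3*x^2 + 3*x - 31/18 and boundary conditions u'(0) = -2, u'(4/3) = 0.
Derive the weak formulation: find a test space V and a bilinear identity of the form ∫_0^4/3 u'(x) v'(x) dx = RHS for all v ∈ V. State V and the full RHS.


V = H^1(0, 4/3) (v unrestricted at boundary; u is determined up to an additive constant); weak form: ∫_0^4/3 u'v' dx = ∫_0^4/3 (-3*x^2 + 3*x - 31/18) v dx + 2·v(0) for all v ∈ V.

Multiply both sides by a test function v and integrate from 0 to 4/3:
  ∫_0^4/3 −u''(x) v(x) dx = ∫_0^4/3 f(x) v(x) dx.
Integrate the LHS by parts once:
  ∫_0^4/3 −u'' v dx = −[u'(x) v(x)]_0^4/3 + ∫_0^4/3 u'(x) v'(x) dx.
Thus ∫_0^4/3 u'(x) v'(x) dx = ∫_0^4/3 f(x) v(x) dx + [u'(x) v(x)]_0^4/3.
Choose V so that boundary terms are either known or forced to vanish.
u has inhomogeneous Neumann u'(0) = -2, u'(4/3) = 0. [u' v]_0^4/3 = (0)·v(4/3) − (-2)·v(0) = 2·v(0). Take V = H^1(0, 4/3); boundary term becomes part of RHS.
Weak formulation: find u (satisfying any essential BC) such that ∫_0^4/3 u'(x) v'(x) dx = ∫_0^4/3 f v dx + 2·v(0) for all v ∈ V (Neumann data are natural BCs: they enter the RHS as boundary terms).
Substituting f(x) = -3*x^2 + 3*x - 31/18, the right-hand side is ∫_0^4/3 (-3*x^2 + 3*x - 31/18) v dx + 2·v(0).
Compatibility check (pure Neumann): taking v ≡ 1 ∈ V gives 0 = ∫_0^4/3 f dx + (0) − (-2), i.e. ∫_0^4/3 f dx must equal u'(0) − u'(4/3) = -2. Indeed ∫_0^4/3 (-3*x^2 + 3*x - 31/18) dx = -2, so the data are compatible. The solution is then unique only up to an additive constant (fix it e.g. by requiring ∫_0^4/3 u dx = 0).


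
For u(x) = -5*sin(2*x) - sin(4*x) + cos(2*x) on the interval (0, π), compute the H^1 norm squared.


||u||_{H^1(0,π)}^2 = 147*π/2

u'(x) = -2*sin(2*x) - 10*cos(2*x) - 4*cos(4*x).
Expand u² and (u')² and integrate term by term on (0, π), using: for integers n ≥ 1, ∫_0^π sin²(nx) dx = ∫_0^π cos²(nx) dx = π/2; for n ≠ n', ∫_0^π sin(nx)sin(n'x) dx = ∫_0^π cos(nx)cos(n'x) dx = 0; and by product-to-sum, ∫_0^π sin(nx)cos(n'x) dx = ½∫_0^π [sin((n+n')x) + sin((n−n')x)] dx, which is 0 when n+n' is even and 2n/(n²−n'²) when n+n' is odd (it need not vanish on (0, π)).
  u² squared terms: (-1)²·∫sin(4x)² dx = 1·π/2 = π/2;  (-5)²·∫sin(2x)² dx = 25·π/2 = 25*π/2;  (1)²·∫cos(2x)² dx = 1·π/2 = π/2.
  u² cross terms: 2·(-1)·(-5)·∫sin(4x)·sin(2x) dx = 10·(0) = 0;  2·(-1)·(1)·∫sin(4x)·cos(2x) dx = -2·(0) = 0;  2·(-5)·(1)·∫sin(2x)·cos(2x) dx = -10·(0) = 0.
  So ∫_0^π u² dx = π/2 + 25*π/2 + π/2 + 0 + 0 + 0 = 27*π/2.
  (u')² squared terms: (-10)²·∫cos(2x)² dx = 100·π/2 = 50*π;  (-4)²·∫cos(4x)² dx = 16·π/2 = 8*π;  (-2)²·∫sin(2x)² dx = 4·π/2 = 2*π.
  (u')² cross terms: 2·(-10)·(-4)·∫cos(2x)·cos(4x) dx = 80·(0) = 0;  2·(-10)·(-2)·∫cos(2x)·sin(2x) dx = 40·(0) = 0;  2·(-4)·(-2)·∫cos(4x)·sin(2x) dx = 16·(0) = 0.
  So ∫_0^π (u')² dx = 50*π + 8*π + 2*π + 0 + 0 + 0 = 60*π.
||u||_{H^1}^2 = (27*π/2) + (60*π) = 147*π/2.


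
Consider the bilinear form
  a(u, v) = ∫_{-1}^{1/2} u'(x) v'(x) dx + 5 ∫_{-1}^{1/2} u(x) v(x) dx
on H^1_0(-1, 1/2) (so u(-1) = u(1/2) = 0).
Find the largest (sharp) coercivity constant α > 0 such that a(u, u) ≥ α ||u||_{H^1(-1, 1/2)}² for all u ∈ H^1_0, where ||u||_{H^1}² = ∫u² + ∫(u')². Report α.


α = 1

Coercivity of a(·,·) on H^1_0(-1, 1/2) means a(u, u) ≥ α ||u||_{H^1}² for every u ∈ H^1_0.
The interval has length L = 3/2, and Poincaré/coercivity depend only on L. Here a(u, u) = ∫(u')² + (5)·∫u².
Here c = 5 ≥ 1, so a(u,u) = ∫(u')² + c∫u² ≥ ∫(u')² + ∫u² = ||u||_{H^1}², i.e. α = 1 works. No larger α is possible: a(u,u) ≥ α||u||_{H^1}² means (1−α)∫(u')² ≥ (α−c)∫u², and for the modes u_n = sin(nπ(x−x₀)/L) (x₀ the left endpoint) one has ∫u_n²/∫(u_n')² = (L/(nπ))² → 0, so a(u_n,u_n)/||u_n||_{H^1}² → 1. Hence the optimal constant is α = 1.
Therefore α = 1.


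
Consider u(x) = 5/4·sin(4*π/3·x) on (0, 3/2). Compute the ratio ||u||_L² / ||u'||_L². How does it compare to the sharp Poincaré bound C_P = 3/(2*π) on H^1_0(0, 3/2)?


||u||_L² / ||u'||_L² = 3/(4*π) < C_P = 3/(2*π).

u(x) = 5/4·sin(4*π/3·x), so u'(x) = 5*π*cos(4*π*x/3)/3.
Writing u(x) = A·sin(kπx/L) with A = 5/4 and k = 2, use ∫_0^L sin²(kπx/L) dx = L/2 and ∫_0^L cos²(kπx/L) dx = L/2.
u² = 25/16·sin²(4*π/3·x) and (u')² = 25*π^2/9·cos²(4*π/3·x), and each of sin², cos² integrates to L/2 = 3/4 over (0, 3/2).
∫_0^3/2 u² dx = 75/64, so ||u||_L² = 5*sqrt(3)/8.
∫_0^3/2 (u')² dx = 25*π^2/12, so ||u'||_L² = 5*sqrt(3)*π/6.
Ratio ||u||_L² / ||u'||_L² = 3/(4*π).
Sharp Poincaré constant on H^1_0(0, 3/2) is C_P = L/π = 3/(2*π), achieved by sin(2*π/3·x).
This is the k = 2 harmonic; the ratio L/(kπ) is strictly less than C_P = L/π, consistent with the sharp inequality ||u||_L² ≤ C_P ||u'||_L².


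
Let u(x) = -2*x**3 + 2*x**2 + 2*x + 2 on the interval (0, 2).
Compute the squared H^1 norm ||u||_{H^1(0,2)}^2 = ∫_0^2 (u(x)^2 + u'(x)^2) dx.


||u||_{H^1}^2 = 7904/105

The H^1 norm (squared) on an interval (0, L) is
  ||u||_{H^1}^2 = ∫_0^L u(x)^2 dx + ∫_0^L u'(x)^2 dx.
Compute u'(x) = -6*x**2 + 4*x + 2.
Then u(x)^2 = 4*x**6 - 8*x**5 - 4*x**4 + 12*x**2 + 8*x + 4 and u'(x)^2 = 36*x**4 - 48*x**3 - 8*x**2 + 16*x + 4.
Integrate each monomial from 0 to 2 using ∫_0^2 c·x^n dx = c·2^(n+1)/(n+1):
  ∫_0^2 u(x)^2 dx = ∫_0^2 (4*x^6 - 8*x^5 - 4*x^4 + 12*x^2 + 8*x + 4) dx. Term by term:
    ∫_0^2 4*x^6 dx = 512/7;  ∫_0^2 -8*x^5 dx = -256/3;  ∫_0^2 -4*x^4 dx = -128/5;
    ∫_0^2 12*x^2 dx = 32;  ∫_0^2 8*x dx = 16;  ∫_0^2 4 dx = 8.
  Sum: 512/7 − 256/3 − 128/5 + 32 + 16 + 8 = 1912/105.
  ∫_0^2 u'(x)^2 dx = ∫_0^2 (36*x^4 - 48*x^3 - 8*x^2 + 16*x + 4) dx. Term by term:
    ∫_0^2 36*x^4 dx = 1152/5;  ∫_0^2 -48*x^3 dx = -192;  ∫_0^2 -8*x^2 dx = -64/3;
    ∫_0^2 16*x dx = 32;  ∫_0^2 4 dx = 8.
  Sum: 1152/5 − 192 − 64/3 + 32 + 8 = 856/15.
Adding: ||u||_{H^1}^2 = 1912/105 + 856/15 = 7904/105.


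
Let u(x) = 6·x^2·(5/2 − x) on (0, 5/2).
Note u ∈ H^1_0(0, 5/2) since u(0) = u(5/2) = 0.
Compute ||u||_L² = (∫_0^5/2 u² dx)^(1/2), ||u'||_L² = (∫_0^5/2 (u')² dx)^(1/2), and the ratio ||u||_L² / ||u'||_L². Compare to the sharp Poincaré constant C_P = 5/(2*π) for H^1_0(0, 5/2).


||u||_L² / ||u'||_L² = 5*sqrt(14)/28 < C_P = 5/(2*π).

u(x) = 6·x^2·(5/2 − x), so u'(x) = 6*x*(5 - 3*x).
u(x) = 6·x^2·(5/2 − x) vanishes at x = 0 and x = 5/2, so u ∈ H^1_0(0, 5/2). Differentiate via the product rule and integrate the resulting polynomials term by term.
  ∫_0^5/2 u² dx = ∫_0^5/2 (36*x^6 - 180*x^5 + 225*x^4) dx. Term by term:
    ∫_0^5/2 36*x^6 dx = 703125/224;  ∫_0^5/2 -180*x^5 dx = -234375/32;  ∫_0^5/2 225*x^4 dx = 140625/32.
  Sum: 703125/224 − 234375/32 + 140625/32 = 46875/224.
  ∫_0^5/2 (u')² dx = ∫_0^5/2 (324*x^4 - 1080*x^3 + 900*x^2) dx. Term by term:
    ∫_0^5/2 324*x^4 dx = 50625/8;  ∫_0^5/2 -1080*x^3 dx = -84375/8;  ∫_0^5/2 900*x^2 dx = 9375/2.
  Sum: 50625/8 − 84375/8 + 9375/2 = 1875/4.
∫_0^5/2 u² dx = 46875/224, so ||u||_L² = 125*sqrt(42)/56.
∫_0^5/2 (u')² dx = 1875/4, so ||u'||_L² = 25*sqrt(3)/2.
Ratio ||u||_L² / ||u'||_L² = 5*sqrt(14)/28.
Sharp Poincaré constant on H^1_0(0, 5/2) is C_P = L/π = 5/(2*π), achieved by sin(2*π/5·x).
A polynomial bump cannot attain the sharp Poincaré constant (only the first sine eigenfunction does), so the ratio is strictly less than C_P, consistent with ||u||_L² ≤ C_P ||u'||_L².


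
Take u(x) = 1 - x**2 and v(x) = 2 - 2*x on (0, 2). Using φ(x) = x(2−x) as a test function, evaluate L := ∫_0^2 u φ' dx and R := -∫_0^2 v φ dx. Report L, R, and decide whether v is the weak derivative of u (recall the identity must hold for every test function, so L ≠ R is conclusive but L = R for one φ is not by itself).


LHS = 8/3, RHS = 0. No, v is not the weak derivative of u.

u(x) = 1 - x**2, classical derivative u'(x) = -2*x.
φ(x) = x(2−x), so φ'(x) = 2 - 2*x.
Note φ(0) = φ(2) = 0, so the boundary term u·φ vanishes.
LHS = ∫_0^2 u(x) φ'(x) dx = ∫_0^2 (2*x^3 - 2*x^2 - 2*x + 2) dx. Term by term:
  ∫_0^2 2*x^3 dx = 8;  ∫_0^2 -2*x^2 dx = -16/3;  ∫_0^2 -2*x dx = -4;
  ∫_0^2 2 dx = 4.
Sum: 8 − 16/3 − 4 + 4 = 8/3.
So LHS = 8/3.
∫_0^2 v(x) φ(x) dx = ∫_0^2 (2*x^3 - 6*x^2 + 4*x) dx. Term by term:
  ∫_0^2 2*x^3 dx = 8;  ∫_0^2 -6*x^2 dx = -16;  ∫_0^2 4*x dx = 8.
Sum: 8 − 16 + 8 = 0.
So RHS = -∫_0^2 v(x) φ(x) dx = 0.
LHS − RHS = 8/3 ≠ 0, so the identity fails.
(For a valid weak derivative the identity must hold for EVERY test function, in particular this one. The failure shows v is NOT the weak derivative of u.)
Correct weak derivative would be u'(x) = -2*x.


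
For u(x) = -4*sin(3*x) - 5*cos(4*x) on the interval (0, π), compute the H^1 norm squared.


||u||_{H^1(0,π)}^2 = -4080/7 + 585*π/2

u'(x) = 20*sin(4*x) - 12*cos(3*x).
Expand u² and (u')² and integrate term by term on (0, π), using: for integers n ≥ 1, ∫_0^π sin²(nx) dx = ∫_0^π cos²(nx) dx = π/2; for n ≠ n', ∫_0^π sin(nx)sin(n'x) dx = ∫_0^π cos(nx)cos(n'x) dx = 0; and by product-to-sum, ∫_0^π sin(nx)cos(n'x) dx = ½∫_0^π [sin((n+n')x) + sin((n−n')x)] dx, which is 0 when n+n' is even and 2n/(n²−n'²) when n+n' is odd (it need not vanish on (0, π)).
  u² squared terms: (-5)²·∫cos(4x)² dx = 25·π/2 = 25*π/2;  (-4)²·∫sin(3x)² dx = 16·π/2 = 8*π.
  u² cross terms: 2·(-5)·(-4)·∫cos(4x)·sin(3x) dx = 40·(-6/7) = -240/7.
  So ∫_0^π u² dx = 25*π/2 + 8*π − 240/7 = -240/7 + 41*π/2.
  (u')² squared terms: (-12)²·∫cos(3x)² dx = 144·π/2 = 72*π;  (20)²·∫sin(4x)² dx = 400·π/2 = 200*π.
  (u')² cross terms: 2·(-12)·(20)·∫cos(3x)·sin(4x) dx = -480·(8/7) = -3840/7.
  So ∫_0^π (u')² dx = 72*π + 200*π − 3840/7 = -3840/7 + 272*π.
||u||_{H^1}^2 = (-240/7 + 41*π/2) + (-3840/7 + 272*π) = -4080/7 + 585*π/2.


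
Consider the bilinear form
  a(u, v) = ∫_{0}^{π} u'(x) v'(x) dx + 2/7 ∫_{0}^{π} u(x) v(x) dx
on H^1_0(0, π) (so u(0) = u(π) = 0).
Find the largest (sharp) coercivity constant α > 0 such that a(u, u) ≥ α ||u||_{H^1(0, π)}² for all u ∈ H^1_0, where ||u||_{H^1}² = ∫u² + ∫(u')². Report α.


α = 9/14

Coercivity of a(·,·) on H^1_0(0, π) means a(u, u) ≥ α ||u||_{H^1}² for every u ∈ H^1_0.
The interval has length L = π, and Poincaré/coercivity depend only on L. Here a(u, u) = ∫(u')² + (2/7)·∫u².
Here 0 < c = 2/7 < 1. The condition a(u,u) ≥ α||u||_{H^1}² reads (1−α)∫(u')² ≥ (α−c)∫u². Any admissible α is ≤ 1 (rapidly oscillating u have ∫u²/∫(u')² → 0), and α = 1 would force 0 ≥ (1−c)∫u², impossible since c < 1; so 1−α > 0. By the sharp Poincaré inequality on H^1_0 of an interval of length L, ∫(u')² ≥ (π/L)²∫u² with equality for the first sine mode sin(π(x−x₀)/L) (x₀ the left endpoint), so the inequality holds for all u iff (1−α)(π/L)² ≥ α − c, i.e. α ≤ ((π/L)² + c)/((π/L)² + 1) = (1 + c(L/π)²)/(1 + (L/π)²). With (π/L)² = 1 and c = 2/7, the largest admissible constant is α = ((π/L)² + c)/((π/L)² + 1).
Simplifying, α = 9/14.


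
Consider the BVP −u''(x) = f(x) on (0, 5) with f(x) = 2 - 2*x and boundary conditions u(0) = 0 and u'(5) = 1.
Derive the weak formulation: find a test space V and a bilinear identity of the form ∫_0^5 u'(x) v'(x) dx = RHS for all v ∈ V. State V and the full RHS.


V = {v ∈ H^1(0, 5) : v(0) = 0} (test functions vanish at x = 0 where u is specified); weak form: ∫_0^5 u'v' dx = ∫_0^5 (2 - 2*x) v dx + v(5) for all v ∈ V.

Multiply both sides by a test function v and integrate from 0 to 5:
  ∫_0^5 −u''(x) v(x) dx = ∫_0^5 f(x) v(x) dx.
Integrate the LHS by parts once:
  ∫_0^5 −u'' v dx = −[u'(x) v(x)]_0^5 + ∫_0^5 u'(x) v'(x) dx.
Thus ∫_0^5 u'(x) v'(x) dx = ∫_0^5 f(x) v(x) dx + [u'(x) v(x)]_0^5.
Choose V so that boundary terms are either known or forced to vanish.
Mixed BC: u(0) = 0 (Dirichlet) and u'(5) = 1 (Neumann). Define V = {v ∈ H^1(0, 5) : v(0) = 0}. Then [u' v]_0^5 = u'(5)·v(5) − u'(0)·0 = v(5).
Weak formulation: find u (satisfying any essential BC) such that ∫_0^5 u'(x) v'(x) dx = ∫_0^5 f v dx + v(5) for all v ∈ V (Dirichlet at 0 absorbed into V; Neumann datum at x = 5 contributes the boundary term).
Substituting f(x) = 2 - 2*x, the right-hand side is ∫_0^5 (2 - 2*x) v dx + v(5).


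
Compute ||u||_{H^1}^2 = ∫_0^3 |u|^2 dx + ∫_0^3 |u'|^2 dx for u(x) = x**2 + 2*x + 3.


||u||_{H^1}^2 = 1923/5

The H^1 norm (squared) on an interval (0, L) is
  ||u||_{H^1}^2 = ∫_0^L u(x)^2 dx + ∫_0^L u'(x)^2 dx.
Compute u'(x) = 2*x + 2.
Then u(x)^2 = x**4 + 4*x**3 + 10*x**2 + 12*x + 9 and u'(x)^2 = 4*x**2 + 8*x + 4.
Integrate each monomial from 0 to 3 using ∫_0^3 c·x^n dx = c·3^(n+1)/(n+1):
  ∫_0^3 u(x)^2 dx = ∫_0^3 (x^4 + 4*x^3 + 10*x^2 + 12*x + 9) dx. Term by term:
    ∫_0^3 x^4 dx = 243/5;  ∫_0^3 4*x^3 dx = 81;  ∫_0^3 10*x^2 dx = 90;
    ∫_0^3 12*x dx = 54;  ∫_0^3 9 dx = 27.
  Sum: 243/5 + 81 + 90 + 54 + 27 = 1503/5.
  ∫_0^3 u'(x)^2 dx = ∫_0^3 (4*x^2 + 8*x + 4) dx. Term by term:
    ∫_0^3 4*x^2 dx = 36;  ∫_0^3 8*x dx = 36;  ∫_0^3 4 dx = 12.
  Sum: 36 + 36 + 12 = 84.
Adding: ||u||_{H^1}^2 = 1503/5 + 84 = 1923/5.


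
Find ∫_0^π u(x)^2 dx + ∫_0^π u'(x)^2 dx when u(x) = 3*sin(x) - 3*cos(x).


||u||_{H^1(0,π)}^2 = 18*π

u'(x) = 3*sin(x) + 3*cos(x).
Expand u² and (u')² and integrate term by term on (0, π), using: for integers n ≥ 1, ∫_0^π sin²(nx) dx = ∫_0^π cos²(nx) dx = π/2; for n ≠ n', ∫_0^π sin(nx)sin(n'x) dx = ∫_0^π cos(nx)cos(n'x) dx = 0; and by product-to-sum, ∫_0^π sin(nx)cos(n'x) dx = ½∫_0^π [sin((n+n')x) + sin((n−n')x)] dx, which is 0 when n+n' is even and 2n/(n²−n'²) when n+n' is odd (it need not vanish on (0, π)).
  u² squared terms: (-3)²·∫cos(x)² dx = 9·π/2 = 9*π/2;  (3)²·∫sin(x)² dx = 9·π/2 = 9*π/2.
  u² cross terms: 2·(-3)·(3)·∫cos(x)·sin(x) dx = -18·(0) = 0.
  So ∫_0^π u² dx = 9*π/2 + 9*π/2 + 0 = 9*π.
  (u')² squared terms: (3)²·∫cos(x)² dx = 9·π/2 = 9*π/2;  (3)²·∫sin(x)² dx = 9·π/2 = 9*π/2.
  (u')² cross terms: 2·(3)·(3)·∫cos(x)·sin(x) dx = 18·(0) = 0.
  So ∫_0^π (u')² dx = 9*π/2 + 9*π/2 + 0 = 9*π.
||u||_{H^1}^2 = (9*π) + (9*π) = 18*π.


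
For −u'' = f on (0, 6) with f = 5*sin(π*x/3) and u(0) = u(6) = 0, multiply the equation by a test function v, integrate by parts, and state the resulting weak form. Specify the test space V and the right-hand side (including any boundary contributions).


V = H^1_0(0, 6) (so v(0) = v(6) = 0); weak form: ∫_0^6 u'v' dx = ∫_0^6 (5*sin(π*x/3)) v dx for all v ∈ V.

Multiply both sides by a test function v and integrate from 0 to 6:
  ∫_0^6 −u''(x) v(x) dx = ∫_0^6 f(x) v(x) dx.
Integrate the LHS by parts once:
  ∫_0^6 −u'' v dx = −[u'(x) v(x)]_0^6 + ∫_0^6 u'(x) v'(x) dx.
Thus ∫_0^6 u'(x) v'(x) dx = ∫_0^6 f(x) v(x) dx + [u'(x) v(x)]_0^6.
Choose V so that boundary terms are either known or forced to vanish.
u is Dirichlet: u(0) = u(6) = 0. Let V = H^1_0(0, 6); then v(0) = v(6) = 0, and [u' v]_0^6 = 0.
Weak formulation: find u (satisfying any essential BC) such that ∫_0^6 u'(x) v'(x) dx = ∫_0^6 f v dx for all v ∈ V.
Substituting f(x) = 5*sin(π*x/3), the right-hand side is ∫_0^6 (5*sin(π*x/3)) v dx.


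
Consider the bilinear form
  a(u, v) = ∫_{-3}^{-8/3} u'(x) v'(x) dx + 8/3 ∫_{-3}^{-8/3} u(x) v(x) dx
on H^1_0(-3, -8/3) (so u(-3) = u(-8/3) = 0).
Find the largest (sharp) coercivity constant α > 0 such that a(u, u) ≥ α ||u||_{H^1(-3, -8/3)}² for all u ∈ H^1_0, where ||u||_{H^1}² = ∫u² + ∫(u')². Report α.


α = 1

Coercivity of a(·,·) on H^1_0(-3, -8/3) means a(u, u) ≥ α ||u||_{H^1}² for every u ∈ H^1_0.
The interval has length L = 1/3, and Poincaré/coercivity depend only on L. Here a(u, u) = ∫(u')² + (8/3)·∫u².
Here c = 8/3 ≥ 1, so a(u,u) = ∫(u')² + c∫u² ≥ ∫(u')² + ∫u² = ||u||_{H^1}², i.e. α = 1 works. No larger α is possible: a(u,u) ≥ α||u||_{H^1}² means (1−α)∫(u')² ≥ (α−c)∫u², and for the modes u_n = sin(nπ(x−x₀)/L) (x₀ the left endpoint) one has ∫u_n²/∫(u_n')² = (L/(nπ))² → 0, so a(u_n,u_n)/||u_n||_{H^1}² → 1. Hence the optimal constant is α = 1.
Therefore α = 1.


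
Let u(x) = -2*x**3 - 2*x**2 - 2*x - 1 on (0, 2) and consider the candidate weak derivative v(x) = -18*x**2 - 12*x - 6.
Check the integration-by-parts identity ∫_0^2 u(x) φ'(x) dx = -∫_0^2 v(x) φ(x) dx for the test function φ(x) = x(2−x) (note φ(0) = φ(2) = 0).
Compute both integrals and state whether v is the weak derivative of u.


LHS = 88/5, RHS = 264/5. No, v is not the weak derivative of u.

u(x) = -2*x**3 - 2*x**2 - 2*x - 1, classical derivative u'(x) = -6*x**2 - 4*x - 2.
φ(x) = x(2−x), so φ'(x) = 2 - 2*x.
Note φ(0) = φ(2) = 0, so the boundary term u·φ vanishes.
LHS = ∫_0^2 u(x) φ'(x) dx = ∫_0^2 (4*x^4 - 2*x - 2) dx. Term by term:
  ∫_0^2 4*x^4 dx = 128/5;  ∫_0^2 -2*x dx = -4;  ∫_0^2 -2 dx = -4.
Sum: 128/5 − 4 − 4 = 88/5.
So LHS = 88/5.
∫_0^2 v(x) φ(x) dx = ∫_0^2 (18*x^4 - 24*x^3 - 18*x^2 - 12*x) dx. Term by term:
  ∫_0^2 18*x^4 dx = 576/5;  ∫_0^2 -24*x^3 dx = -96;  ∫_0^2 -18*x^2 dx = -48;
  ∫_0^2 -12*x dx = -24.
Sum: 576/5 − 96 − 48 − 24 = -264/5.
So RHS = -∫_0^2 v(x) φ(x) dx = 264/5.
LHS − RHS = -176/5 ≠ 0, so the identity fails.
(For a valid weak derivative the identity must hold for EVERY test function, in particular this one. The failure shows v is NOT the weak derivative of u.)
Correct weak derivative would be u'(x) = -6*x**2 - 4*x - 2.


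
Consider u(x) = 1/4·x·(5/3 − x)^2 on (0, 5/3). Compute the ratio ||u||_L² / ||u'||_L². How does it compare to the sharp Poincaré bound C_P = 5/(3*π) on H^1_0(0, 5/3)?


||u||_L² / ||u'||_L² = 5*sqrt(14)/42 < C_P = 5/(3*π).

u(x) = 1/4·x·(5/3 − x)^2, so u'(x) = (3*x - 5)*(9*x - 5)/36.
u(x) = 1/4·x·(5/3 − x)^2 vanishes at x = 0 and x = 5/3, so u ∈ H^1_0(0, 5/3). Differentiate via the product rule and integrate the resulting polynomials term by term.
  ∫_0^5/3 u² dx = ∫_0^5/3 (x^6/16 - 5*x^5/12 + 25*x^4/24 - 125*x^3/108 + 625*x^2/1296) dx. Term by term:
    ∫_0^5/3 x^6/16 dx = 78125/244944;  ∫_0^5/3 -5*x^5/12 dx = -78125/52488;  ∫_0^5/3 25*x^4/24 dx = 15625/5832;
    ∫_0^5/3 -125*x^3/108 dx = -78125/34992;  ∫_0^5/3 625*x^2/1296 dx = 78125/104976.
  Sum: 78125/244944 − 78125/52488 + 15625/5832 − 78125/34992 + 78125/104976 = 15625/734832.
  ∫_0^5/3 (u')² dx = ∫_0^5/3 (9*x^4/16 - 5*x^3/2 + 275*x^2/72 - 125*x/54 + 625/1296) dx. Term by term:
    ∫_0^5/3 9*x^4/16 dx = 625/432;  ∫_0^5/3 -5*x^3/2 dx = -3125/648;  ∫_0^5/3 275*x^2/72 dx = 34375/5832;
    ∫_0^5/3 -125*x/54 dx = -3125/972;  ∫_0^5/3 625/1296 dx = 3125/3888.
  Sum: 625/432 − 3125/648 + 34375/5832 − 3125/972 + 3125/3888 = 625/5832.
∫_0^5/3 u² dx = 15625/734832, so ||u||_L² = 125*sqrt(7)/2268.
∫_0^5/3 (u')² dx = 625/5832, so ||u'||_L² = 25*sqrt(2)/108.
Ratio ||u||_L² / ||u'||_L² = 5*sqrt(14)/42.
Sharp Poincaré constant on H^1_0(0, 5/3) is C_P = L/π = 5/(3*π), achieved by sin(3*π/5·x).
A polynomial bump cannot attain the sharp Poincaré constant (only the first sine eigenfunction does), so the ratio is strictly less than C_P, consistent with ||u||_L² ≤ C_P ||u'||_L².


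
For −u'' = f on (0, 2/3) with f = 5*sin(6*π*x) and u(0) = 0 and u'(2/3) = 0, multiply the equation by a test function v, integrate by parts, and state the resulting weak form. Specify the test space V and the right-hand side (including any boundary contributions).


V = {v ∈ H^1(0, 2/3) : v(0) = 0} (test functions vanish at x = 0 where u is specified); weak form: ∫_0^2/3 u'v' dx = ∫_0^2/3 (5*sin(6*π*x)) v dx for all v ∈ V.

Multiply both sides by a test function v and integrate from 0 to 2/3:
  ∫_0^2/3 −u''(x) v(x) dx = ∫_0^2/3 f(x) v(x) dx.
Integrate the LHS by parts once:
  ∫_0^2/3 −u'' v dx = −[u'(x) v(x)]_0^2/3 + ∫_0^2/3 u'(x) v'(x) dx.
Thus ∫_0^2/3 u'(x) v'(x) dx = ∫_0^2/3 f(x) v(x) dx + [u'(x) v(x)]_0^2/3.
Choose V so that boundary terms are either known or forced to vanish.
Mixed BC: u(0) = 0 (Dirichlet) and u'(2/3) = 0 (Neumann). Define V = {v ∈ H^1(0, 2/3) : v(0) = 0}. Then [u' v]_0^2/3 = u'(2/3)·v(2/3) − u'(0)·0 = 0.
Weak formulation: find u (satisfying any essential BC) such that ∫_0^2/3 u'(x) v'(x) dx = ∫_0^2/3 f v dx for all v ∈ V (Dirichlet at 0 absorbed into V; the Neumann datum at x = 2/3 is zero, so no boundary term remains).
Substituting f(x) = 5*sin(6*π*x), the right-hand side is ∫_0^2/3 (5*sin(6*π*x)) v dx.


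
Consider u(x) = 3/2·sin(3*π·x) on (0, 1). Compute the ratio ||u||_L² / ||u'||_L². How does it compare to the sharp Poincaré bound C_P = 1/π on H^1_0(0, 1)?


||u||_L² / ||u'||_L² = 1/(3*π) < C_P = 1/π.

u(x) = 3/2·sin(3*π·x), so u'(x) = 9*π*cos(3*π*x)/2.
Writing u(x) = A·sin(kπx/L) with A = 3/2 and k = 3, use ∫_0^L sin²(kπx/L) dx = L/2 and ∫_0^L cos²(kπx/L) dx = L/2.
u² = 9/4·sin²(3*π·x) and (u')² = 81*π^2/4·cos²(3*π·x), and each of sin², cos² integrates to L/2 = 1/2 over (0, 1).
∫_0^1 u² dx = 9/8, so ||u||_L² = 3*sqrt(2)/4.
∫_0^1 (u')² dx = 81*π^2/8, so ||u'||_L² = 9*sqrt(2)*π/4.
Ratio ||u||_L² / ||u'||_L² = 1/(3*π).
Sharp Poincaré constant on H^1_0(0, 1) is C_P = L/π = 1/π, achieved by sin(π·x).
This is the k = 3 harmonic; the ratio L/(kπ) is strictly less than C_P = L/π, consistent with the sharp inequality ||u||_L² ≤ C_P ||u'||_L².


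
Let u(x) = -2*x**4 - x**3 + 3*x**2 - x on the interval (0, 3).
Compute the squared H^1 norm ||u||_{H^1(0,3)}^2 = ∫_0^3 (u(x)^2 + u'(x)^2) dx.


||u||_{H^1}^2 = 1060224/35

The H^1 norm (squared) on an interval (0, L) is
  ||u||_{H^1}^2 = ∫_0^L u(x)^2 dx + ∫_0^L u'(x)^2 dx.
Compute u'(x) = -8*x**3 - 3*x**2 + 6*x - 1.
Then u(x)^2 = 4*x**8 + 4*x**7 - 11*x**6 - 2*x**5 + 11*x**4 - 6*x**3 + x**2 and u'(x)^2 = 64*x**6 + 48*x**5 - 87*x**4 - 20*x**3 + 42*x**2 - 12*x + 1.
Integrate each monomial from 0 to 3 using ∫_0^3 c·x^n dx = c·3^(n+1)/(n+1):
  ∫_0^3 u(x)^2 dx = ∫_0^3 (4*x^8 + 4*x^7 - 11*x^6 - 2*x^5 + 11*x^4 - 6*x^3 + x^2) dx. Term by term:
    ∫_0^3 4*x^8 dx = 8748;  ∫_0^3 4*x^7 dx = 6561/2;  ∫_0^3 -11*x^6 dx = -24057/7;
    ∫_0^3 -2*x^5 dx = -243;  ∫_0^3 11*x^4 dx = 2673/5;  ∫_0^3 -6*x^3 dx = -243/2;
    ∫_0^3 x^2 dx = 9.
  Sum: 8748 + 6561/2 − 24057/7 − 243 + 2673/5 − 243/2 + 9 = 306981/35.
  ∫_0^3 u'(x)^2 dx = ∫_0^3 (64*x^6 + 48*x^5 - 87*x^4 - 20*x^3 + 42*x^2 - 12*x + 1) dx. Term by term:
    ∫_0^3 64*x^6 dx = 139968/7;  ∫_0^3 48*x^5 dx = 5832;  ∫_0^3 -87*x^4 dx = -21141/5;
    ∫_0^3 -20*x^3 dx = -405;  ∫_0^3 42*x^2 dx = 378;  ∫_0^3 -12*x dx = -54;
    ∫_0^3 1 dx = 3.
  Sum: 139968/7 + 5832 − 21141/5 − 405 + 378 − 54 + 3 = 753243/35.
Adding: ||u||_{H^1}^2 = 306981/35 + 753243/35 = 1060224/35.


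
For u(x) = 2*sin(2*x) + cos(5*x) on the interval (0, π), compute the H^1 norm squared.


||u||_{H^1(0,π)}^2 = -416/21 + 23*π

u'(x) = -5*sin(5*x) + 4*cos(2*x).
Expand u² and (u')² and integrate term by term on (0, π), using: for integers n ≥ 1, ∫_0^π sin²(nx) dx = ∫_0^π cos²(nx) dx = π/2; for n ≠ n', ∫_0^π sin(nx)sin(n'x) dx = ∫_0^π cos(nx)cos(n'x) dx = 0; and by product-to-sum, ∫_0^π sin(nx)cos(n'x) dx = ½∫_0^π [sin((n+n')x) + sin((n−n')x)] dx, which is 0 when n+n' is even and 2n/(n²−n'²) when n+n' is odd (it need not vanish on (0, π)).
  u² squared terms: (2)²·∫sin(2x)² dx = 4·π/2 = 2*π;  (1)²·∫cos(5x)² dx = 1·π/2 = π/2.
  u² cross terms: 2·(2)·(1)·∫sin(2x)·cos(5x) dx = 4·(-4/21) = -16/21.
  So ∫_0^π u² dx = 2*π + π/2 − 16/21 = -16/21 + 5*π/2.
  (u')² squared terms: (-5)²·∫sin(5x)² dx = 25·π/2 = 25*π/2;  (4)²·∫cos(2x)² dx = 16·π/2 = 8*π.
  (u')² cross terms: 2·(-5)·(4)·∫sin(5x)·cos(2x) dx = -40·(10/21) = -400/21.
  So ∫_0^π (u')² dx = 25*π/2 + 8*π − 400/21 = -400/21 + 41*π/2.
||u||_{H^1}^2 = (-16/21 + 5*π/2) + (-400/21 + 41*π/2) = -416/21 + 23*π.


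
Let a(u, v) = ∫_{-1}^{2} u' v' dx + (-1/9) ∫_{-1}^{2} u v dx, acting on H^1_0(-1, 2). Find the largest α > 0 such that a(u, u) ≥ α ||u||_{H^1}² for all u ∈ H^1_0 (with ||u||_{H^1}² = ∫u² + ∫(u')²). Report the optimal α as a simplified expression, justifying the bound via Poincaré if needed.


α = (-1 + π^2)/(9 + π^2)

Coercivity of a(·,·) on H^1_0(-1, 2) means a(u, u) ≥ α ||u||_{H^1}² for every u ∈ H^1_0.
The interval has length L = 3, and Poincaré/coercivity depend only on L. Here a(u, u) = ∫(u')² + (-1/9)·∫u².
Here c = -1/9 < 0 with |c| < (π/L)² = π^2/9, so coercivity still holds. The condition a(u,u) ≥ α||u||_{H^1}² reads (1−α)∫(u')² ≥ (α−c)∫u². Any admissible α is ≤ 1 (rapidly oscillating u have ∫u²/∫(u')² → 0), and α = 1 would force 0 ≥ (1−c)∫u², impossible since c < 1; so 1−α > 0. By the sharp Poincaré inequality on H^1_0 of an interval of length L, ∫(u')² ≥ (π/L)²∫u² with equality for the first sine mode sin(π(x−x₀)/L) (x₀ the left endpoint), so the inequality holds for all u iff (1−α)(π/L)² ≥ α − c, i.e. α ≤ ((π/L)² + c)/((π/L)² + 1) = (1 + c(L/π)²)/(1 + (L/π)²). (Direct route, valid since c ≤ 0: Poincaré gives c∫u² ≥ c(L/π)²∫(u')², so a(u,u) ≥ (1 + c(L/π)²)∫(u')², while ||u||_{H^1}² ≤ (1 + (L/π)²)∫(u')²; dividing yields the same α.) With (π/L)² = π^2/9 and c = -1/9, the largest admissible constant is α = ((π/L)² + c)/((π/L)² + 1).
Simplifying, α = (-1 + π^2)/(9 + π^2).


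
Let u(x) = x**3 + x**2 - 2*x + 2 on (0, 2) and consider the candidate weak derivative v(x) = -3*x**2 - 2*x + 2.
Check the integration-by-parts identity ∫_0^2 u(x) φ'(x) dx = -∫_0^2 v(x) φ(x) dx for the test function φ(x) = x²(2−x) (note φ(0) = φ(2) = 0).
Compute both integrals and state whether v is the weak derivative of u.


LHS = -104/15, RHS = 104/15. No, v is not the weak derivative of u.

u(x) = x**3 + x**2 - 2*x + 2, classical derivative u'(x) = 3*x**2 + 2*x - 2.
φ(x) = x²(2−x), so φ'(x) = x*(4 - 3*x).
Note φ(0) = φ(2) = 0, so the boundary term u·φ vanishes.
LHS = ∫_0^2 u(x) φ'(x) dx = ∫_0^2 (-3*x^5 + x^4 + 10*x^3 - 14*x^2 + 8*x) dx. Term by term:
  ∫_0^2 -3*x^5 dx = -32;  ∫_0^2 x^4 dx = 32/5;  ∫_0^2 10*x^3 dx = 40;
  ∫_0^2 -14*x^2 dx = -112/3;  ∫_0^2 8*x dx = 16.
Sum: -32 + 32/5 + 40 − 112/3 + 16 = -104/15.
So LHS = -104/15.
∫_0^2 v(x) φ(x) dx = ∫_0^2 (3*x^5 - 4*x^4 - 6*x^3 + 4*x^2) dx. Term by term:
  ∫_0^2 3*x^5 dx = 32;  ∫_0^2 -4*x^4 dx = -128/5;  ∫_0^2 -6*x^3 dx = -24;
  ∫_0^2 4*x^2 dx = 32/3.
Sum: 32 − 128/5 − 24 + 32/3 = -104/15.
So RHS = -∫_0^2 v(x) φ(x) dx = 104/15.
LHS − RHS = -208/15 ≠ 0, so the identity fails.
(For a valid weak derivative the identity must hold for EVERY test function, in particular this one. The failure shows v is NOT the weak derivative of u.)
Correct weak derivative would be u'(x) = 3*x**2 + 2*x - 2.


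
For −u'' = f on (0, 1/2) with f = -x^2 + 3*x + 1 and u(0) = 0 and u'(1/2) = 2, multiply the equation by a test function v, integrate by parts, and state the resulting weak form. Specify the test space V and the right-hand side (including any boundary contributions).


V = {v ∈ H^1(0, 1/2) : v(0) = 0} (test functions vanish at x = 0 where u is specified); weak form: ∫_0^1/2 u'v' dx = ∫_0^1/2 (-x^2 + 3*x + 1) v dx + 2·v(1/2) for all v ∈ V.

Multiply both sides by a test function v and integrate from 0 to 1/2:
  ∫_0^1/2 −u''(x) v(x) dx = ∫_0^1/2 f(x) v(x) dx.
Integrate the LHS by parts once:
  ∫_0^1/2 −u'' v dx = −[u'(x) v(x)]_0^1/2 + ∫_0^1/2 u'(x) v'(x) dx.
Thus ∫_0^1/2 u'(x) v'(x) dx = ∫_0^1/2 f(x) v(x) dx + [u'(x) v(x)]_0^1/2.
Choose V so that boundary terms are either known or forced to vanish.
Mixed BC: u(0) = 0 (Dirichlet) and u'(1/2) = 2 (Neumann). Define V = {v ∈ H^1(0, 1/2) : v(0) = 0}. Then [u' v]_0^1/2 = u'(1/2)·v(1/2) − u'(0)·0 = 2·v(1/2).
Weak formulation: find u (satisfying any essential BC) such that ∫_0^1/2 u'(x) v'(x) dx = ∫_0^1/2 f v dx + 2·v(1/2) for all v ∈ V (Dirichlet at 0 absorbed into V; Neumann datum at x = 1/2 contributes the boundary term).
Substituting f(x) = -x^2 + 3*x + 1, the right-hand side is ∫_0^1/2 (-x^2 + 3*x + 1) v dx + 2·v(1/2).


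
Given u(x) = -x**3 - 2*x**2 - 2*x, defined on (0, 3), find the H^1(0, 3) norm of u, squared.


||u||_{H^1}^2 = 92562/35

The H^1 norm (squared) on an interval (0, L) is
  ||u||_{H^1}^2 = ∫_0^L u(x)^2 dx + ∫_0^L u'(x)^2 dx.
Compute u'(x) = -3*x**2 - 4*x - 2.
Then u(x)^2 = x**6 + 4*x**5 + 8*x**4 + 8*x**3 + 4*x**2 and u'(x)^2 = 9*x**4 + 24*x**3 + 28*x**2 + 16*x + 4.
Integrate each monomial from 0 to 3 using ∫_0^3 c·x^n dx = c·3^(n+1)/(n+1):
  ∫_0^3 u(x)^2 dx = ∫_0^3 (x^6 + 4*x^5 + 8*x^4 + 8*x^3 + 4*x^2) dx. Term by term:
    ∫_0^3 x^6 dx = 2187/7;  ∫_0^3 4*x^5 dx = 486;  ∫_0^3 8*x^4 dx = 1944/5;
    ∫_0^3 8*x^3 dx = 162;  ∫_0^3 4*x^2 dx = 36.
  Sum: 2187/7 + 486 + 1944/5 + 162 + 36 = 48483/35.
  ∫_0^3 u'(x)^2 dx = ∫_0^3 (9*x^4 + 24*x^3 + 28*x^2 + 16*x + 4) dx. Term by term:
    ∫_0^3 9*x^4 dx = 2187/5;  ∫_0^3 24*x^3 dx = 486;  ∫_0^3 28*x^2 dx = 252;
    ∫_0^3 16*x dx = 72;  ∫_0^3 4 dx = 12.
  Sum: 2187/5 + 486 + 252 + 72 + 12 = 6297/5.
Adding: ||u||_{H^1}^2 = 48483/35 + 6297/5 = 92562/35.
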